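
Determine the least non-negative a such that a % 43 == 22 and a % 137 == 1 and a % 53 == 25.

Combine the congruences pairwise.
From a ≡ 22 (mod 43) write a = 22 + 43t. Substituting into a ≡ 1 (mod 137) gives 43t ≡ 116 (mod 137), and since 43⁻¹ ≡ 51 (mod 137), t ≡ 25. Hence a ≡ 22 + 43·25 = 1097 (mod 5891).
From a ≡ 1097 (mod 5891) write a = 1097 + 5891t. Substituting into a ≡ 25 (mod 53) gives 5891t ≡ 41 (mod 53), and since 8⁻¹ ≡ 20 (mod 53), t ≡ 25. Hence a ≡ 1097 + 5891·25 = 148372 (mod 312223).

148372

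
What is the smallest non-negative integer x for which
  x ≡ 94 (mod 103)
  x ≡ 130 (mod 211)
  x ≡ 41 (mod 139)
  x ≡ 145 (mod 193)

The moduli are pairwise coprime; N = 103·211·139·193 = 583031191.
N/103 = 5660497; 5660497 ≡ 29 (mod 103); 29·32 ≡ 1, so inverse 32.
N/211 = 2763181; 2763181 ≡ 136 (mod 211); 136·45 ≡ 1, so inverse 45.
N/139 = 4194469; 4194469 ≡ 5 (mod 139); 5·28 ≡ 1, so inverse 28.
N/193 = 3020887; 3020887 ≡ 51 (mod 193); 51·53 ≡ 1, so inverse 53.
x ≡ 94·5660497·32 + 130·2763181·45 + 41·4194469·28 + 145·3020887·53 = 61222150833.
61222150833 mod 583031191 = 3875778.

3875778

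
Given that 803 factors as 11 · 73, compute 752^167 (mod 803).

302

Mod 11: 752 ≡ 4; by Fermat, exponent reduces to 167 mod 10 = 7; 4^7 ≡ 5 (mod 11).
Mod 73: 752 ≡ 22; by Fermat, exponent reduces to 167 mod 72 = 23; 22^23 ≡ 10 (mod 73).
Combine by CRT: x ≡ 5 (mod 11), x ≡ 10 (mod 73) ⇒ x ≡ 302 (mod 803).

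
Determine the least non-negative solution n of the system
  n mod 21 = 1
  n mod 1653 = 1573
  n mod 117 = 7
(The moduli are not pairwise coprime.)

gcd(21, 1653) = 3 and 3 | (1573 − 1), so the pair is consistent; merging gives n ≡ 6532 (mod 11571), where 11571 = lcm(21, 1653).
gcd(11571, 117) = 3 and 3 | (7 − 6532), so the pair is consistent; merging gives n ≡ 318949 (mod 451269), where 451269 = lcm(11571, 117).
The solution is unique modulo lcm(21, 1653, 117) = 451269.

318949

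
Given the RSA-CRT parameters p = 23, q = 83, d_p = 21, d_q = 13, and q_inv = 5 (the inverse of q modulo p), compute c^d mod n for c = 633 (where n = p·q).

m₁ = c^(d_p) mod p: c ≡ 12 (mod 23), and 12^21 mod 23 = 2.
m₂ = c^(d_q) mod q: c ≡ 52 (mod 83), and 52^13 mod 83 = 79.
h = q_inv·(m₁ − m₂) mod p = 5·(2 − 79) mod 23 = 6.
m = m₂ + h·q = 79 + 6·83 = 577.

577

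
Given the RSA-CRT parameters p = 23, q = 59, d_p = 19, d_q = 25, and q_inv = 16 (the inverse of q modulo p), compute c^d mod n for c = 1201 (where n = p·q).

m₁ = c^(d_p) mod p: c ≡ 5 (mod 23), and 5^19 mod 23 = 7.
m₂ = c^(d_q) mod q: c ≡ 21 (mod 59), and 21^25 mod 59 = 7.
h = q_inv·(m₁ − m₂) mod p = 16·(7 − 7) mod 23 = 0.
m = m₂ + h·q = 7 + 0·59 = 7.

7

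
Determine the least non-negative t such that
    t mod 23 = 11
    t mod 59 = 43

Combine the congruences pairwise.
From t ≡ 11 (mod 23) write t = 11 + 23s. Substituting into t ≡ 43 (mod 59) gives 23s ≡ 32 (mod 59), and since 23⁻¹ ≡ 18 (mod 59), s ≡ 45. Hence t ≡ 11 + 23·45 = 1046 (mod 1357).

1046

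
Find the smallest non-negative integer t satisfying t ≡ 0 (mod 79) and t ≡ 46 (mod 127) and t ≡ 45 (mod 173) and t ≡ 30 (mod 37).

From t ≡ 0 (mod 79) write t = 0 + 79s. Substituting into t ≡ 46 (mod 127) gives 79s ≡ 46 (mod 127), and since 79⁻¹ ≡ 82 (mod 127), s ≡ 89. Hence t ≡ 0 + 79·89 = 7031 (mod 10033).
From t ≡ 7031 (mod 10033) write t = 7031 + 10033s. Substituting into t ≡ 45 (mod 173) gives 10033s ≡ 107 (mod 173), and since 172⁻¹ ≡ 172 (mod 173), s ≡ 66. Hence t ≡ 7031 + 10033·66 = 669209 (mod 1735709).
From t ≡ 669209 (mod 1735709) write t = 669209 + 1735709s. Substituting into t ≡ 30 (mod 37) gives 1735709s ≡ 3 (mod 37), and since 2⁻¹ ≡ 19 (mod 37), s ≡ 20. Hence t ≡ 669209 + 1735709·20 = 35383389 (mod 64221233).

35383389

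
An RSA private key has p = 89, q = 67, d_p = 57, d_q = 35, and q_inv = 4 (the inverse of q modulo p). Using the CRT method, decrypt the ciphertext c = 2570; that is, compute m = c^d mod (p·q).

m₁ = c^(d_p) mod p: c ≡ 78 (mod 89), and 78^57 mod 89 = 32.
m₂ = c^(d_q) mod q: c ≡ 24 (mod 67), and 24^35 mod 67 = 40.
h = q_inv·(m₁ − m₂) mod p = 4·(32 − 40) mod 89 = 57.
m = m₂ + h·q = 40 + 57·67 = 3859.

3859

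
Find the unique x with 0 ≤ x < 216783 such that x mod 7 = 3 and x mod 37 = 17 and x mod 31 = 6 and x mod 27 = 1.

216541

The moduli are pairwise coprime; N = 7·37·31·27 = 216783.
N/7 = 30969; 30969 ≡ 1 (mod 7), inverse 1.
N/37 = 5859; 5859 ≡ 13 (mod 37); 13·20 ≡ 1, so inverse 20.
N/31 = 6993; 6993 ≡ 18 (mod 31); 18·19 ≡ 1, so inverse 19.
N/27 = 8029; 8029 ≡ 10 (mod 27); 10·19 ≡ 1, so inverse 19.
x ≡ 3·30969·1 + 17·5859·20 + 6·6993·19 + 1·8029·19 = 3034720.
3034720 mod 216783 = 216541.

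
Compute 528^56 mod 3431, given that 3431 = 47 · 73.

1687

Mod 47: 528 ≡ 11; by Fermat, exponent reduces to 56 mod 46 = 10; 11^10 ≡ 42 (mod 47).
Mod 73: 528 ≡ 17; 17^56 ≡ 8 (mod 73).
Combine by CRT: x ≡ 42 (mod 47), x ≡ 8 (mod 73) ⇒ x ≡ 1687 (mod 3431).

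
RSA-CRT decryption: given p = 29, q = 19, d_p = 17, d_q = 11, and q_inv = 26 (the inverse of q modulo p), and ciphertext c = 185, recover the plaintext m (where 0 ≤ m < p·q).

32

m₁ = c^(d_p) mod p: c ≡ 11 (mod 29), and 11^17 mod 29 = 3.
m₂ = c^(d_q) mod q: c ≡ 14 (mod 19), and 14^11 mod 19 = 13.
h = q_inv·(m₁ − m₂) mod p = 26·(3 − 13) mod 29 = 1.
m = m₂ + h·q = 13 + 1·19 = 32.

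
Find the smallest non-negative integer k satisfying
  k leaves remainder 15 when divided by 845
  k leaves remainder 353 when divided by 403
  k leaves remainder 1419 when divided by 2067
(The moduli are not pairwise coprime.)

2426010

gcd(845, 403) = 13 and 13 | (353 − 15), so the pair is consistent; merging gives k ≡ 16070 (mod 26195), where 26195 = lcm(845, 403).
gcd(26195, 2067) = 13 and 13 | (1419 − 16070), so the pair is consistent; merging gives k ≡ 2426010 (mod 4165005), where 4165005 = lcm(26195, 2067).
The solution is unique modulo lcm(845, 403, 2067) = 4165005.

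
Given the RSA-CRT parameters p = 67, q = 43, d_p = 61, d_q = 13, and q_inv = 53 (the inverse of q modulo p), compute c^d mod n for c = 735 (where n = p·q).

1430

m₁ = c^(d_p) mod p: c ≡ 65 (mod 67), and 65^61 mod 67 = 23.
m₂ = c^(d_q) mod q: c ≡ 4 (mod 43), and 4^13 mod 43 = 11.
h = q_inv·(m₁ − m₂) mod p = 53·(23 − 11) mod 67 = 33.
m = m₂ + h·q = 11 + 33·43 = 1430.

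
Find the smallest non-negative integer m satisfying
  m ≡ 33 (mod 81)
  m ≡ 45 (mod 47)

From m ≡ 33 (mod 81) write m = 33 + 81t. Substituting into m ≡ 45 (mod 47) gives 81t ≡ 12 (mod 47), and since 34⁻¹ ≡ 18 (mod 47), t ≡ 28. Hence m ≡ 33 + 81·28 = 2301 (mod 3807).

2301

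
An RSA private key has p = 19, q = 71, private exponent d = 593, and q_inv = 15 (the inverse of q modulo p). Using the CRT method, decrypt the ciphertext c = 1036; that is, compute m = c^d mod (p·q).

439

d_p = d mod (p−1) = 593 mod 18 = 17; d_q = d mod (q−1) = 33.
m₁ = c^(d_p) mod p: c ≡ 10 (mod 19), and 10^17 mod 19 = 2.
m₂ = c^(d_q) mod q: c ≡ 42 (mod 71), and 42^33 mod 71 = 13.
h = q_inv·(m₁ − m₂) mod p = 15·(2 − 13) mod 19 = 6.
m = m₂ + h·q = 13 + 6·71 = 439.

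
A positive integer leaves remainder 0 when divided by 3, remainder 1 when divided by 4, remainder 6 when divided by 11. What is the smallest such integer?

105

The moduli are pairwise coprime; N = 3·4·11 = 132.
N/3 = 44; 44 ≡ 2 (mod 3); 2·2 ≡ 1, so inverse 2.
N/4 = 33; 33 ≡ 1 (mod 4), inverse 1.
N/11 = 12; 12 ≡ 1 (mod 11), inverse 1.
x ≡ 0·44·2 + 1·33·1 + 6·12·1 = 105.
105 mod 132 = 105.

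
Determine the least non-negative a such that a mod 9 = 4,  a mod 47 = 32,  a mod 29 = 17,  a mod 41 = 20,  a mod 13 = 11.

The moduli are pairwise coprime; N = 9·47·29·41·13 = 6538311.
N/9 = 726479; 726479 ≡ 8 (mod 9); 8·8 ≡ 1, so inverse 8.
N/47 = 139113; 139113 ≡ 40 (mod 47); 40·20 ≡ 1, so inverse 20.
N/29 = 225459; 225459 ≡ 13 (mod 29); 13·9 ≡ 1, so inverse 9.
N/41 = 159471; 159471 ≡ 22 (mod 41); 22·28 ≡ 1, so inverse 28.
N/13 = 502947; 502947 ≡ 3 (mod 13); 3·9 ≡ 1, so inverse 9.
a ≡ 4·726479·8 + 32·139113·20 + 17·225459·9 + 20·159471·28 + 11·502947·9 = 285870388.
285870388 mod 6538311 = 4723015.

4723015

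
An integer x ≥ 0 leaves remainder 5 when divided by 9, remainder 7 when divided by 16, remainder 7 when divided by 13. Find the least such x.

The moduli are pairwise coprime; N = 9·16·13 = 1872.
N/9 = 208; 208 ≡ 1 (mod 9), inverse 1.
N/16 = 117; 117 ≡ 5 (mod 16); 5·13 ≡ 1, so inverse 13.
N/13 = 144; 144 ≡ 1 (mod 13), inverse 1.
x ≡ 5·208·1 + 7·117·13 + 7·144·1 = 12695.
12695 mod 1872 = 1463.

1463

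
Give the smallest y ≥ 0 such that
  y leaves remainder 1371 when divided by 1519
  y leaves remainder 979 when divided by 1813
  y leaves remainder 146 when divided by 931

Combine the congruences pairwise.
gcd(1519, 1813) = 49 and 49 | (979 − 1371), so the pair is consistent; merging gives y ≡ 40865 (mod 56203), where 56203 = lcm(1519, 1813).
gcd(56203, 931) = 49 and 49 | (146 − 40865), so the pair is consistent; merging gives y ≡ 996316 (mod 1067857), where 1067857 = lcm(56203, 931).
The solution is unique modulo lcm(1519, 1813, 931) = 1067857.

996316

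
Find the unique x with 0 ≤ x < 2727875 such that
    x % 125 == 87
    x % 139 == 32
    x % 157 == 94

The moduli are pairwise coprime; N = 125·139·157 = 2727875.
N/125 = 21823; 21823 ≡ 73 (mod 125); 73·12 ≡ 1, so inverse 12.
N/139 = 19625; 19625 ≡ 26 (mod 139); 26·123 ≡ 1, so inverse 123.
N/157 = 17375; 17375 ≡ 105 (mod 157); 105·3 ≡ 1, so inverse 3.
x ≡ 87·21823·12 + 32·19625·123 + 94·17375·3 = 104926962.
104926962 mod 2727875 = 1267712.

1267712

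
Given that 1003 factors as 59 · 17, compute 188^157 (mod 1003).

392

Mod 59: 188 ≡ 11; by Fermat, exponent reduces to 157 mod 58 = 41; 11^41 ≡ 38 (mod 59).
Mod 17: 188 ≡ 1; by Fermat, exponent reduces to 157 mod 16 = 13; 1^13 ≡ 1 (mod 17).
Combine by CRT: x ≡ 38 (mod 59), x ≡ 1 (mod 17) ⇒ x ≡ 392 (mod 1003).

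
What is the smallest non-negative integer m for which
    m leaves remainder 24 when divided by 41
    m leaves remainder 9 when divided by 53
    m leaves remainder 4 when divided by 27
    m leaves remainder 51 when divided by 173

The moduli are pairwise coprime; N = 41·53·27·173 = 10150083.
N/41 = 247563; 247563 ≡ 5 (mod 41); 5·33 ≡ 1, so inverse 33.
N/53 = 191511; 191511 ≡ 22 (mod 53); 22·41 ≡ 1, so inverse 41.
N/27 = 375929; 375929 ≡ 8 (mod 27); 8·17 ≡ 1, so inverse 17.
N/173 = 58671; 58671 ≡ 24 (mod 173); 24·137 ≡ 1, so inverse 137.
m ≡ 24·247563·33 + 9·191511·41 + 4·375929·17 + 51·58671·137 = 702234904.
702234904 mod 10150083 = 1879177.

1879177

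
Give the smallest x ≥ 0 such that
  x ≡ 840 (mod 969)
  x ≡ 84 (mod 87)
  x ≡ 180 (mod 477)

1344843

gcd(969, 87) = 3 and 3 | (84 − 840), so the pair is consistent; merging gives x ≡ 24096 (mod 28101), where 28101 = lcm(969, 87).
gcd(28101, 477) = 3 and 3 | (180 − 24096), so the pair is consistent; merging gives x ≡ 1344843 (mod 4468059), where 4468059 = lcm(28101, 477).
The solution is unique modulo lcm(969, 87, 477) = 4468059.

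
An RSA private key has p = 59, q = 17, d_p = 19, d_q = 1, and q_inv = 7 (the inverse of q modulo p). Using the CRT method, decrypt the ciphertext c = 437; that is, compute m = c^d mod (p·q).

233

m₁ = c^(d_p) mod p: c ≡ 24 (mod 59), and 24^19 mod 59 = 56.
m₂ = c^(d_q) mod q: c ≡ 12 (mod 17), and 12^1 mod 17 = 12.
h = q_inv·(m₁ − m₂) mod p = 7·(56 − 12) mod 59 = 13.
m = m₂ + h·q = 12 + 13·17 = 233.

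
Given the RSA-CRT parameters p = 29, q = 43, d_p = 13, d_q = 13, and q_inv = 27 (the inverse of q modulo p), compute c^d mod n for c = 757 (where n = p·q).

976

m₁ = c^(d_p) mod p: c ≡ 3 (mod 29), and 3^13 mod 29 = 19.
m₂ = c^(d_q) mod q: c ≡ 26 (mod 43), and 26^13 mod 43 = 30.
h = q_inv·(m₁ − m₂) mod p = 27·(19 − 30) mod 29 = 22.
m = m₂ + h·q = 30 + 22·43 = 976.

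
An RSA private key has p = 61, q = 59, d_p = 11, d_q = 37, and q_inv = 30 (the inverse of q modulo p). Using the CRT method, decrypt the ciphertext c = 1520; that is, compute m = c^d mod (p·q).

3412

m₁ = c^(d_p) mod p: c ≡ 56 (mod 61), and 56^11 mod 61 = 57.
m₂ = c^(d_q) mod q: c ≡ 45 (mod 59), and 45^37 mod 59 = 49.
h = q_inv·(m₁ − m₂) mod p = 30·(57 − 49) mod 61 = 57.
m = m₂ + h·q = 49 + 57·59 = 3412.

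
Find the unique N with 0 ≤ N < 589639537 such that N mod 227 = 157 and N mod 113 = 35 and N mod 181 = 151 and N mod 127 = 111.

310862583

From N ≡ 157 (mod 227) write N = 157 + 227t. Substituting into N ≡ 35 (mod 113) gives 227t ≡ 104 (mod 113), and since 1⁻¹ ≡ 1 (mod 113), t ≡ 104. Hence N ≡ 157 + 227·104 = 23765 (mod 25651).
From N ≡ 23765 (mod 25651) write N = 23765 + 25651t. Substituting into N ≡ 151 (mod 181) gives 25651t ≡ 97 (mod 181), and since 130⁻¹ ≡ 110 (mod 181), t ≡ 172. Hence N ≡ 23765 + 25651·172 = 4435737 (mod 4642831).
From N ≡ 4435737 (mod 4642831) write N = 4435737 + 4642831t. Substituting into N ≡ 111 (mod 127) gives 4642831t ≡ 103 (mod 127), and since 92⁻¹ ≡ 29 (mod 127), t ≡ 66. Hence N ≡ 4435737 + 4642831·66 = 310862583 (mod 589639537).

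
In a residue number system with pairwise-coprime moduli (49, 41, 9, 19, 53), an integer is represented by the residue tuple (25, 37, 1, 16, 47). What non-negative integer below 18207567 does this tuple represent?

14118346

Combine the congruences pairwise.
From x ≡ 25 (mod 49) write x = 25 + 49t. Substituting into x ≡ 37 (mod 41) gives 49t ≡ 12 (mod 41), and since 8⁻¹ ≡ 36 (mod 41), t ≡ 22. Hence x ≡ 25 + 49·22 = 1103 (mod 2009).
From x ≡ 1103 (mod 2009) write x = 1103 + 2009t. Substituting into x ≡ 1 (mod 9) gives 2009t ≡ 5 (mod 9), and since 2⁻¹ ≡ 5 (mod 9), t ≡ 7. Hence x ≡ 1103 + 2009·7 = 15166 (mod 18081).
From x ≡ 15166 (mod 18081) write x = 15166 + 18081t. Substituting into x ≡ 16 (mod 19) gives 18081t ≡ 12 (mod 19), and since 12⁻¹ ≡ 8 (mod 19), t ≡ 1. Hence x ≡ 15166 + 18081·1 = 33247 (mod 343539).
From x ≡ 33247 (mod 343539) write x = 33247 + 343539t. Substituting into x ≡ 47 (mod 53) gives 343539t ≡ 31 (mod 53), and since 46⁻¹ ≡ 15 (mod 53), t ≡ 41. Hence x ≡ 33247 + 343539·41 = 14118346 (mod 18207567).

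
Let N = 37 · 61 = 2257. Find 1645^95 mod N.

1313

Mod 37: 1645 ≡ 17; by Fermat, exponent reduces to 95 mod 36 = 23; 17^23 ≡ 18 (mod 37).
Mod 61: 1645 ≡ 59; by Fermat, exponent reduces to 95 mod 60 = 35; 59^35 ≡ 32 (mod 61).
Combine by CRT: x ≡ 18 (mod 37), x ≡ 32 (mod 61) ⇒ x ≡ 1313 (mod 2257).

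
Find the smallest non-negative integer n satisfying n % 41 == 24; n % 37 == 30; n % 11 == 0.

Combine the congruences pairwise.
From n ≡ 24 (mod 41) write n = 24 + 41t. Substituting into n ≡ 30 (mod 37) gives 41t ≡ 6 (mod 37), and since 4⁻¹ ≡ 28 (mod 37), t ≡ 20. Hence n ≡ 24 + 41·20 = 844 (mod 1517).
From n ≡ 844 (mod 1517) write n = 844 + 1517t. Substituting into n ≡ 0 (mod 11) gives 1517t ≡ 3 (mod 11), and since 10⁻¹ ≡ 10 (mod 11), t ≡ 8. Hence n ≡ 844 + 1517·8 = 12980 (mod 16687).

12980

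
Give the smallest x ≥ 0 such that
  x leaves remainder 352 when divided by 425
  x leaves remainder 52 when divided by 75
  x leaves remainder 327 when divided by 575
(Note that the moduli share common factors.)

gcd(425, 75) = 25 and 25 | (52 − 352), so the pair is consistent; merging gives x ≡ 352 (mod 1275), where 1275 = lcm(425, 75).
gcd(1275, 575) = 25 and 25 | (327 − 352), so the pair is consistent; merging gives x ≡ 11827 (mod 29325), where 29325 = lcm(1275, 575).
The solution is unique modulo lcm(425, 75, 575) = 29325.

11827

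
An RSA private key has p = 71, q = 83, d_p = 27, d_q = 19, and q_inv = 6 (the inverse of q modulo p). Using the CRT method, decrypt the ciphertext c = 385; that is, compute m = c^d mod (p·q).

m₁ = c^(d_p) mod p: c ≡ 30 (mod 71), and 30^27 mod 71 = 45.
m₂ = c^(d_q) mod q: c ≡ 53 (mod 83), and 53^19 mod 83 = 50.
h = q_inv·(m₁ − m₂) mod p = 6·(45 − 50) mod 71 = 41.
m = m₂ + h·q = 50 + 41·83 = 3453.

3453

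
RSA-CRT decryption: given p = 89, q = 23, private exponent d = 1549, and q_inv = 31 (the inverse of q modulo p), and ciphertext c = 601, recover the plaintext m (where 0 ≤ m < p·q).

639

d_p = d mod (p−1) = 1549 mod 88 = 53; d_q = d mod (q−1) = 9.
m₁ = c^(d_p) mod p: c ≡ 67 (mod 89), and 67^53 mod 89 = 16.
m₂ = c^(d_q) mod q: c ≡ 3 (mod 23), and 3^9 mod 23 = 18.
h = q_inv·(m₁ − m₂) mod p = 31·(16 − 18) mod 89 = 27.
m = m₂ + h·q = 18 + 27·23 = 639.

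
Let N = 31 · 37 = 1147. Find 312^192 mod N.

Mod 31: 312 ≡ 2; by Fermat, exponent reduces to 192 mod 30 = 12; 2^12 ≡ 4 (mod 31).
Mod 37: 312 ≡ 16; by Fermat, exponent reduces to 192 mod 36 = 12; 16^12 ≡ 26 (mod 37).
Combine by CRT: x ≡ 4 (mod 31), x ≡ 26 (mod 37) ⇒ x ≡ 655 (mod 1147).

655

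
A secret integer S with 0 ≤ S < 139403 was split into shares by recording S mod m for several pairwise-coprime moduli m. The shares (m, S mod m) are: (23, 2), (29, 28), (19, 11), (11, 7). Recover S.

Combine the congruences pairwise.
From S ≡ 2 (mod 23) write S = 2 + 23t. Substituting into S ≡ 28 (mod 29) gives 23t ≡ 26 (mod 29), and since 23⁻¹ ≡ 24 (mod 29), t ≡ 15. Hence S ≡ 2 + 23·15 = 347 (mod 667).
From S ≡ 347 (mod 667) write S = 347 + 667t. Substituting into S ≡ 11 (mod 19) gives 667t ≡ 6 (mod 19), and since 2⁻¹ ≡ 10 (mod 19), t ≡ 3. Hence S ≡ 347 + 667·3 = 2348 (mod 12673).
From S ≡ 2348 (mod 12673) write S = 2348 + 12673t. Substituting into S ≡ 7 (mod 11) gives 12673t ≡ 2 (mod 11), and since 1⁻¹ ≡ 1 (mod 11), t ≡ 2. Hence S ≡ 2348 + 12673·2 = 27694 (mod 139403).

27694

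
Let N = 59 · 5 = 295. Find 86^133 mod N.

Mod 59: 86 ≡ 27; by Fermat, exponent reduces to 133 mod 58 = 17; 27^17 ≡ 15 (mod 59).
Mod 5: 86 ≡ 1; by Fermat, exponent reduces to 133 mod 4 = 1; 1^1 ≡ 1 (mod 5).
Combine by CRT: x ≡ 15 (mod 59), x ≡ 1 (mod 5) ⇒ x ≡ 251 (mod 295).

251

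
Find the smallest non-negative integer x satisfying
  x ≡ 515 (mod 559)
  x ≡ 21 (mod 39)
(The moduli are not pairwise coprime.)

1074

gcd(559, 39) = 13 and 13 | (21 − 515), so the pair is consistent; merging gives x ≡ 1074 (mod 1677), where 1677 = lcm(559, 39).
The solution is unique modulo lcm(559, 39) = 1677.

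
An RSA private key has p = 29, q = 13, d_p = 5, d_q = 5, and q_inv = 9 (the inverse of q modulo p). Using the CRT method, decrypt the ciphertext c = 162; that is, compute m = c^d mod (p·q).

249

m₁ = c^(d_p) mod p: c ≡ 17 (mod 29), and 17^5 mod 29 = 17.
m₂ = c^(d_q) mod q: c ≡ 6 (mod 13), and 6^5 mod 13 = 2.
h = q_inv·(m₁ − m₂) mod p = 9·(17 − 2) mod 29 = 19.
m = m₂ + h·q = 2 + 19·13 = 249.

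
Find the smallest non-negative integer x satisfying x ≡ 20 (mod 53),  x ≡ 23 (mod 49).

709

Combine the congruences pairwise.
From x ≡ 20 (mod 53) write x = 20 + 53t. Substituting into x ≡ 23 (mod 49) gives 53t ≡ 3 (mod 49), and since 4⁻¹ ≡ 37 (mod 49), t ≡ 13. Hence x ≡ 20 + 53·13 = 709 (mod 2597).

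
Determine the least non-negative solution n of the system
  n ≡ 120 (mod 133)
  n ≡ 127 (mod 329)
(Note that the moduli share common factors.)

gcd(133, 329) = 7 and 7 | (127 − 120), so the pair is consistent; merging gives n ≡ 785 (mod 6251), where 6251 = lcm(133, 329).
The solution is unique modulo lcm(133, 329) = 6251.

785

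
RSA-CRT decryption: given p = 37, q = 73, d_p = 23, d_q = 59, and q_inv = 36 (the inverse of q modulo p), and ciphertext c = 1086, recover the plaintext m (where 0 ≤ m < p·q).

446

m₁ = c^(d_p) mod p: c ≡ 13 (mod 37), and 13^23 mod 37 = 2.
m₂ = c^(d_q) mod q: c ≡ 64 (mod 73), and 64^59 mod 73 = 8.
h = q_inv·(m₁ − m₂) mod p = 36·(2 − 8) mod 37 = 6.
m = m₂ + h·q = 8 + 6·73 = 446.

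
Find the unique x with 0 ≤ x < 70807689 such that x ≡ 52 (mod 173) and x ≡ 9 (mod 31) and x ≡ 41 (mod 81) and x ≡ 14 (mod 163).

The moduli are pairwise coprime; N = 173·31·81·163 = 70807689.
N/173 = 409293; 409293 ≡ 148 (mod 173); 148·83 ≡ 1, so inverse 83.
N/31 = 2284119; 2284119 ≡ 8 (mod 31); 8·4 ≡ 1, so inverse 4.
N/81 = 874169; 874169 ≡ 17 (mod 81); 17·62 ≡ 1, so inverse 62.
N/163 = 434403; 434403 ≡ 8 (mod 163); 8·102 ≡ 1, so inverse 102.
x ≡ 52·409293·83 + 9·2284119·4 + 41·874169·62 + 14·434403·102 = 4691201954.
4691201954 mod 70807689 = 17894480.

17894480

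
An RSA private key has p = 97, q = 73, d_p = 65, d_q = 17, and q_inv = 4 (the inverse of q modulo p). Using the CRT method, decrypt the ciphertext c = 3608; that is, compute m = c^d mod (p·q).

m₁ = c^(d_p) mod p: c ≡ 19 (mod 97), and 19^65 mod 97 = 19.
m₂ = c^(d_q) mod q: c ≡ 31 (mod 73), and 31^17 mod 73 = 58.
h = q_inv·(m₁ − m₂) mod p = 4·(19 − 58) mod 97 = 38.
m = m₂ + h·q = 58 + 38·73 = 2832.

2832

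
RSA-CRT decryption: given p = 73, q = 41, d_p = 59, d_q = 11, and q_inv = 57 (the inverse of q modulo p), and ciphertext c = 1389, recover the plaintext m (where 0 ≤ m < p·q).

m₁ = c^(d_p) mod p: c ≡ 2 (mod 73), and 2^59 mod 73 = 32.
m₂ = c^(d_q) mod q: c ≡ 36 (mod 41), and 36^11 mod 41 = 5.
h = q_inv·(m₁ − m₂) mod p = 57·(32 − 5) mod 73 = 6.
m = m₂ + h·q = 5 + 6·41 = 251.

251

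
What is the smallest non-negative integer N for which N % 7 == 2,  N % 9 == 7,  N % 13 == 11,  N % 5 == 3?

583

Combine the congruences pairwise.
From N ≡ 2 (mod 7) write N = 2 + 7t. Substituting into N ≡ 7 (mod 9) gives 7t ≡ 5 (mod 9), and since 7⁻¹ ≡ 4 (mod 9), t ≡ 2. Hence N ≡ 2 + 7·2 = 16 (mod 63).
From N ≡ 16 (mod 63) write N = 16 + 63t. Substituting into N ≡ 11 (mod 13) gives 63t ≡ 8 (mod 13), and since 11⁻¹ ≡ 6 (mod 13), t ≡ 9. Hence N ≡ 16 + 63·9 = 583 (mod 819).
From N ≡ 583 (mod 819) write N = 583 + 819t. Substituting into N ≡ 3 (mod 5) gives 819t ≡ 0 (mod 5), and since 4⁻¹ ≡ 4 (mod 5), t ≡ 0. Hence N ≡ 583 + 819·0 = 583 (mod 4095).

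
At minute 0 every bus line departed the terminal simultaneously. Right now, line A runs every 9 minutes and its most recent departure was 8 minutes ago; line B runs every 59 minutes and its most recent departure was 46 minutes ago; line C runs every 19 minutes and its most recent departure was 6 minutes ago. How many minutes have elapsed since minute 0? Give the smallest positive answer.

6713

The moduli are pairwise coprime; N = 9·59·19 = 10089.
N/9 = 1121; 1121 ≡ 5 (mod 9); 5·2 ≡ 1, so inverse 2.
N/59 = 171; 171 ≡ 53 (mod 59); 53·49 ≡ 1, so inverse 49.
N/19 = 531; 531 ≡ 18 (mod 19); 18·18 ≡ 1, so inverse 18.
t ≡ 8·1121·2 + 46·171·49 + 6·531·18 = 460718.
460718 mod 10089 = 6713.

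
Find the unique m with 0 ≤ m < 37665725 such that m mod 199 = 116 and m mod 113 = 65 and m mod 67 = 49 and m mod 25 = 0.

From m ≡ 116 (mod 199) write m = 116 + 199t. Substituting into m ≡ 65 (mod 113) gives 199t ≡ 62 (mod 113), and since 86⁻¹ ≡ 46 (mod 113), t ≡ 27. Hence m ≡ 116 + 199·27 = 5489 (mod 22487).
From m ≡ 5489 (mod 22487) write m = 5489 + 22487t. Substituting into m ≡ 49 (mod 67) gives 22487t ≡ 54 (mod 67), and since 42⁻¹ ≡ 8 (mod 67), t ≡ 30. Hence m ≡ 5489 + 22487·30 = 680099 (mod 1506629).
From m ≡ 680099 (mod 1506629) write m = 680099 + 1506629t. Substituting into m ≡ 0 (mod 25) gives 1506629t ≡ 1 (mod 25), and since 4⁻¹ ≡ 19 (mod 25), t ≡ 19. Hence m ≡ 680099 + 1506629·19 = 29306050 (mod 37665725).

29306050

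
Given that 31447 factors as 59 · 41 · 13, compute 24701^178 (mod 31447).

29433

Mod 59: 24701 ≡ 39; by Fermat, exponent reduces to 178 mod 58 = 4; 39^4 ≡ 51 (mod 59).
Mod 41: 24701 ≡ 19; by Fermat, exponent reduces to 178 mod 40 = 18; 19^18 ≡ 36 (mod 41).
Mod 13: 24701 ≡ 1; by Fermat, exponent reduces to 178 mod 12 = 10; 1^10 ≡ 1 (mod 13).
Combine by CRT: x ≡ 51 (mod 59), x ≡ 36 (mod 41), x ≡ 1 (mod 13) ⇒ x ≡ 29433 (mod 31447).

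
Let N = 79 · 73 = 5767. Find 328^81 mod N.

2992

Mod 79: 328 ≡ 12; by Fermat, exponent reduces to 81 mod 78 = 3; 12^3 ≡ 69 (mod 79).
Mod 73: 328 ≡ 36; by Fermat, exponent reduces to 81 mod 72 = 9; 36^9 ≡ 72 (mod 73).
Combine by CRT: x ≡ 69 (mod 79), x ≡ 72 (mod 73) ⇒ x ≡ 2992 (mod 5767).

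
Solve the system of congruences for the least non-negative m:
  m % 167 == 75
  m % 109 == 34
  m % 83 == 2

278965

Combine the congruences pairwise.
From m ≡ 75 (mod 167) write m = 75 + 167t. Substituting into m ≡ 34 (mod 109) gives 167t ≡ 68 (mod 109), and since 58⁻¹ ≡ 47 (mod 109), t ≡ 35. Hence m ≡ 75 + 167·35 = 5920 (mod 18203).
From m ≡ 5920 (mod 18203) write m = 5920 + 18203t. Substituting into m ≡ 2 (mod 83) gives 18203t ≡ 58 (mod 83), and since 26⁻¹ ≡ 16 (mod 83), t ≡ 15. Hence m ≡ 5920 + 18203·15 = 278965 (mod 1510849).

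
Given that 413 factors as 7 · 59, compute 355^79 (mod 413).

Mod 7: 355 ≡ 5; by Fermat, exponent reduces to 79 mod 6 = 1; 5^1 ≡ 5 (mod 7).
Mod 59: 355 ≡ 1; by Fermat, exponent reduces to 79 mod 58 = 21; 1^21 ≡ 1 (mod 59).
Combine by CRT: x ≡ 5 (mod 7), x ≡ 1 (mod 59) ⇒ x ≡ 355 (mod 413).

355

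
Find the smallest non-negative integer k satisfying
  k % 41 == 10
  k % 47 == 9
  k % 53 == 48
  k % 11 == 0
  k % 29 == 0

The moduli are pairwise coprime; N = 41·47·53·11·29 = 32579789.
N/41 = 794629; 794629 ≡ 8 (mod 41); 8·36 ≡ 1, so inverse 36.
N/47 = 693187; 693187 ≡ 31 (mod 47); 31·44 ≡ 1, so inverse 44.
N/53 = 614713; 614713 ≡ 19 (mod 53); 19·14 ≡ 1, so inverse 14.
N/11 = 2961799; 2961799 ≡ 5 (mod 11); 5·9 ≡ 1, so inverse 9.
N/29 = 1123441; 1123441 ≡ 10 (mod 29); 10·3 ≡ 1, so inverse 3.
k ≡ 10·794629·36 + 9·693187·44 + 48·614713·14 + 0·2961799·9 + 0·1123441·3 = 973655628.
973655628 mod 32579789 = 28841747.

28841747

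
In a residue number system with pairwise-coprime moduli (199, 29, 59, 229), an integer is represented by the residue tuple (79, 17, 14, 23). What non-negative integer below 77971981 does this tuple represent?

From x ≡ 79 (mod 199) write x = 79 + 199t. Substituting into x ≡ 17 (mod 29) gives 199t ≡ 25 (mod 29), and since 25⁻¹ ≡ 7 (mod 29), t ≡ 1. Hence x ≡ 79 + 199·1 = 278 (mod 5771).
From x ≡ 278 (mod 5771) write x = 278 + 5771t. Substituting into x ≡ 14 (mod 59) gives 5771t ≡ 31 (mod 59), and since 48⁻¹ ≡ 16 (mod 59), t ≡ 24. Hence x ≡ 278 + 5771·24 = 138782 (mod 340489).
From x ≡ 138782 (mod 340489) write x = 138782 + 340489t. Substituting into x ≡ 23 (mod 229) gives 340489t ≡ 15 (mod 229), and since 195⁻¹ ≡ 101 (mod 229), t ≡ 141. Hence x ≡ 138782 + 340489·141 = 48147731 (mod 77971981).

48147731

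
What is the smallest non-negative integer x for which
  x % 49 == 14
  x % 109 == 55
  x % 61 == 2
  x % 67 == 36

750302

The moduli are pairwise coprime; N = 49·109·61·67 = 21828667.
N/49 = 445483; 445483 ≡ 24 (mod 49); 24·47 ≡ 1, so inverse 47.
N/109 = 200263; 200263 ≡ 30 (mod 109); 30·40 ≡ 1, so inverse 40.
N/61 = 357847; 357847 ≡ 21 (mod 61); 21·32 ≡ 1, so inverse 32.
N/67 = 325801; 325801 ≡ 47 (mod 67); 47·10 ≡ 1, so inverse 10.
x ≡ 14·445483·47 + 55·200263·40 + 2·357847·32 + 36·325801·10 = 873896982.
873896982 mod 21828667 = 750302.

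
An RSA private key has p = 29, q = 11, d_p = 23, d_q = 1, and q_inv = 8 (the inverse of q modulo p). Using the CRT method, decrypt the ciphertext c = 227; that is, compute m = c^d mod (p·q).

m₁ = c^(d_p) mod p: c ≡ 24 (mod 29), and 24^23 mod 29 = 25.
m₂ = c^(d_q) mod q: c ≡ 7 (mod 11), and 7^1 mod 11 = 7.
h = q_inv·(m₁ − m₂) mod p = 8·(25 − 7) mod 29 = 28.
m = m₂ + h·q = 7 + 28·11 = 315.

315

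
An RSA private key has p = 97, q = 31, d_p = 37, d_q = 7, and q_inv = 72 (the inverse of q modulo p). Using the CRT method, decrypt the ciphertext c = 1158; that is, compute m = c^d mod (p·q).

m₁ = c^(d_p) mod p: c ≡ 91 (mod 97), and 91^37 mod 97 = 91.
m₂ = c^(d_q) mod q: c ≡ 11 (mod 31), and 11^7 mod 31 = 13.
h = q_inv·(m₁ − m₂) mod p = 72·(91 − 13) mod 97 = 87.
m = m₂ + h·q = 13 + 87·31 = 2710.

2710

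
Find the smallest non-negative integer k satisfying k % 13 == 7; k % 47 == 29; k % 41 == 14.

From k ≡ 7 (mod 13) write k = 7 + 13t. Substituting into k ≡ 29 (mod 47) gives 13t ≡ 22 (mod 47), and since 13⁻¹ ≡ 29 (mod 47), t ≡ 27. Hence k ≡ 7 + 13·27 = 358 (mod 611).
From k ≡ 358 (mod 611) write k = 358 + 611t. Substituting into k ≡ 14 (mod 41) gives 611t ≡ 25 (mod 41), and since 37⁻¹ ≡ 10 (mod 41), t ≡ 4. Hence k ≡ 358 + 611·4 = 2802 (mod 25051).

2802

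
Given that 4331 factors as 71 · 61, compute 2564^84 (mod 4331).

2826

Mod 71: 2564 ≡ 8; by Fermat, exponent reduces to 84 mod 70 = 14; 8^14 ≡ 57 (mod 71).
Mod 61: 2564 ≡ 2; by Fermat, exponent reduces to 84 mod 60 = 24; 2^24 ≡ 20 (mod 61).
Combine by CRT: x ≡ 57 (mod 71), x ≡ 20 (mod 61) ⇒ x ≡ 2826 (mod 4331).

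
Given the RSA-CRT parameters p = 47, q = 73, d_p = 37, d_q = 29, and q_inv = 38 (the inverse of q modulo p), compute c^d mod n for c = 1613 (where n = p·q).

m₁ = c^(d_p) mod p: c ≡ 15 (mod 47), and 15^37 mod 47 = 45.
m₂ = c^(d_q) mod q: c ≡ 7 (mod 73), and 7^29 mod 73 = 17.
h = q_inv·(m₁ − m₂) mod p = 38·(45 − 17) mod 47 = 30.
m = m₂ + h·q = 17 + 30·73 = 2207.

2207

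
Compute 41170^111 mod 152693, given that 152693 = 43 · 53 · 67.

21016

Mod 43: 41170 ≡ 19; by Fermat, exponent reduces to 111 mod 42 = 27; 19^27 ≡ 32 (mod 43).
Mod 53: 41170 ≡ 42; by Fermat, exponent reduces to 111 mod 52 = 7; 42^7 ≡ 28 (mod 53).
Mod 67: 41170 ≡ 32; by Fermat, exponent reduces to 111 mod 66 = 45; 32^45 ≡ 45 (mod 67).
Combine by CRT: x ≡ 32 (mod 43), x ≡ 28 (mod 53), x ≡ 45 (mod 67) ⇒ x ≡ 21016 (mod 152693).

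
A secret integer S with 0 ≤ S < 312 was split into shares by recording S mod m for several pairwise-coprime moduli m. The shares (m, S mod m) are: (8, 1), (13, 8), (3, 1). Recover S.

The moduli are pairwise coprime; N = 8·13·3 = 312.
N/8 = 39; 39 ≡ 7 (mod 8); 7·7 ≡ 1, so inverse 7.
N/13 = 24; 24 ≡ 11 (mod 13); 11·6 ≡ 1, so inverse 6.
N/3 = 104; 104 ≡ 2 (mod 3); 2·2 ≡ 1, so inverse 2.
S ≡ 1·39·7 + 8·24·6 + 1·104·2 = 1633.
1633 mod 312 = 73.

73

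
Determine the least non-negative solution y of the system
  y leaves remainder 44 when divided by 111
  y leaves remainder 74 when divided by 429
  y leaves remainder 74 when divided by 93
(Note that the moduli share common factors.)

159662

gcd(111, 429) = 3 and 3 | (74 − 44), so the pair is consistent; merging gives y ≡ 932 (mod 15873), where 15873 = lcm(111, 429).
gcd(15873, 93) = 3 and 3 | (74 − 932), so the pair is consistent; merging gives y ≡ 159662 (mod 492063), where 492063 = lcm(15873, 93).
The solution is unique modulo lcm(111, 429, 93) = 492063.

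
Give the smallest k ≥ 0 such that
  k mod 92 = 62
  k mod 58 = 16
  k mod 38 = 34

gcd(92, 58) = 2 and 2 | (16 − 62), so the pair is consistent; merging gives k ≡ 1350 (mod 2668), where 2668 = lcm(92, 58).
gcd(2668, 38) = 2 and 2 | (34 − 1350), so the pair is consistent; merging gives k ≡ 44038 (mod 50692), where 50692 = lcm(2668, 38).
The solution is unique modulo lcm(92, 58, 38) = 50692.

44038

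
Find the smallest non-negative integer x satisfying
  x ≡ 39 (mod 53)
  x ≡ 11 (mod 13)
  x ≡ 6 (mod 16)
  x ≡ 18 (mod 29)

The moduli are pairwise coprime; N = 53·13·16·29 = 319696.
N/53 = 6032; 6032 ≡ 43 (mod 53); 43·37 ≡ 1, so inverse 37.
N/13 = 24592; 24592 ≡ 9 (mod 13); 9·3 ≡ 1, so inverse 3.
N/16 = 19981; 19981 ≡ 13 (mod 16); 13·5 ≡ 1, so inverse 5.
N/29 = 11024; 11024 ≡ 4 (mod 29); 4·22 ≡ 1, so inverse 22.
x ≡ 39·6032·37 + 11·24592·3 + 6·19981·5 + 18·11024·22 = 14480646.
14480646 mod 319696 = 94326.

94326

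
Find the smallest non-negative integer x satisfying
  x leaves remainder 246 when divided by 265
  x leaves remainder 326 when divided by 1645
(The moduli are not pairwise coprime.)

21711

gcd(265, 1645) = 5 and 5 | (326 − 246), so the pair is consistent; merging gives x ≡ 21711 (mod 87185), where 87185 = lcm(265, 1645).
The solution is unique modulo lcm(265, 1645) = 87185.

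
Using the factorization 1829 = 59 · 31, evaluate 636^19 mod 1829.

Mod 59: 636 ≡ 46; 46^19 ≡ 41 (mod 59).
Mod 31: 636 ≡ 16; 16^19 ≡ 2 (mod 31).
Combine by CRT: x ≡ 41 (mod 59), x ≡ 2 (mod 31) ⇒ x ≡ 808 (mod 1829).

808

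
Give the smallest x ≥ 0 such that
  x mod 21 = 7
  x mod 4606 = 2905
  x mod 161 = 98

196357

Combine the congruences pairwise.
gcd(21, 4606) = 7 and 7 | (2905 − 7), so the pair is consistent; merging gives x ≡ 2905 (mod 13818), where 13818 = lcm(21, 4606).
gcd(13818, 161) = 7 and 7 | (98 − 2905), so the pair is consistent; merging gives x ≡ 196357 (mod 317814), where 317814 = lcm(13818, 161).
The solution is unique modulo lcm(21, 4606, 161) = 317814.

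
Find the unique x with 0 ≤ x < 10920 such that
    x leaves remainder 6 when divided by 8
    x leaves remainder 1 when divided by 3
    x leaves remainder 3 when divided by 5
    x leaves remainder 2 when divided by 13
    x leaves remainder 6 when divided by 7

Combine the congruences pairwise.
From x ≡ 6 (mod 8) write x = 6 + 8t. Substituting into x ≡ 1 (mod 3) gives 8t ≡ 1 (mod 3), and since 2⁻¹ ≡ 2 (mod 3), t ≡ 2. Hence x ≡ 6 + 8·2 = 22 (mod 24).
From x ≡ 22 (mod 24) write x = 22 + 24t. Substituting into x ≡ 3 (mod 5) gives 24t ≡ 1 (mod 5), and since 4⁻¹ ≡ 4 (mod 5), t ≡ 4. Hence x ≡ 22 + 24·4 = 118 (mod 120).
From x ≡ 118 (mod 120) write x = 118 + 120t. Substituting into x ≡ 2 (mod 13) gives 120t ≡ 1 (mod 13), and since 3⁻¹ ≡ 9 (mod 13), t ≡ 9. Hence x ≡ 118 + 120·9 = 1198 (mod 1560).
From x ≡ 1198 (mod 1560) write x = 1198 + 1560t. Substituting into x ≡ 6 (mod 7) gives 1560t ≡ 5 (mod 7), and since 6⁻¹ ≡ 6 (mod 7), t ≡ 2. Hence x ≡ 1198 + 1560·2 = 4318 (mod 10920).

4318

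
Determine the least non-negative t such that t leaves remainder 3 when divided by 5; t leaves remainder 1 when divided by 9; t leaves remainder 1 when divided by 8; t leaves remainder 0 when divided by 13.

793

The moduli are pairwise coprime; N = 5·9·8·13 = 4680.
N/5 = 936; 936 ≡ 1 (mod 5), inverse 1.
N/9 = 520; 520 ≡ 7 (mod 9); 7·4 ≡ 1, so inverse 4.
N/8 = 585; 585 ≡ 1 (mod 8), inverse 1.
N/13 = 360; 360 ≡ 9 (mod 13); 9·3 ≡ 1, so inverse 3.
t ≡ 3·936·1 + 1·520·4 + 1·585·1 + 0·360·3 = 5473.
5473 mod 4680 = 793.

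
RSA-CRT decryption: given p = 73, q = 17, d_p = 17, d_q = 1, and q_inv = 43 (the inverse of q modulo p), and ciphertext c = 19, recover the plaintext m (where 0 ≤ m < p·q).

m₁ = c^(d_p) mod p: c ≡ 19 (mod 73), and 19^17 mod 73 = 23.
m₂ = c^(d_q) mod q: c ≡ 2 (mod 17), and 2^1 mod 17 = 2.
h = q_inv·(m₁ − m₂) mod p = 43·(23 − 2) mod 73 = 27.
m = m₂ + h·q = 2 + 27·17 = 461.

461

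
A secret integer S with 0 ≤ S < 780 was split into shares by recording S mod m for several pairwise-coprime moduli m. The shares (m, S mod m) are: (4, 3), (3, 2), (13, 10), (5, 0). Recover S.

From S ≡ 3 (mod 4) write S = 3 + 4t. Substituting into S ≡ 2 (mod 3) gives 4t ≡ 2 (mod 3), and since 1⁻¹ ≡ 1 (mod 3), t ≡ 2. Hence S ≡ 3 + 4·2 = 11 (mod 12).
From S ≡ 11 (mod 12) write S = 11 + 12t. Substituting into S ≡ 10 (mod 13) gives 12t ≡ 12 (mod 13), and since 12⁻¹ ≡ 12 (mod 13), t ≡ 1. Hence S ≡ 11 + 12·1 = 23 (mod 156).
From S ≡ 23 (mod 156) write S = 23 + 156t. Substituting into S ≡ 0 (mod 5) gives 156t ≡ 2 (mod 5), and since 1⁻¹ ≡ 1 (mod 5), t ≡ 2. Hence S ≡ 23 + 156·2 = 335 (mod 780).

335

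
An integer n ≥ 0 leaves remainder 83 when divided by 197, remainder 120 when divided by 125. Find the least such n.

18995

Combine the congruences pairwise.
From n ≡ 83 (mod 197) write n = 83 + 197t. Substituting into n ≡ 120 (mod 125) gives 197t ≡ 37 (mod 125), and since 72⁻¹ ≡ 33 (mod 125), t ≡ 96. Hence n ≡ 83 + 197·96 = 18995 (mod 24625).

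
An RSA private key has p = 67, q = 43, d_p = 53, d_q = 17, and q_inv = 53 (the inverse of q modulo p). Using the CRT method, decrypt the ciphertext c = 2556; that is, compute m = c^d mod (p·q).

663

m₁ = c^(d_p) mod p: c ≡ 10 (mod 67), and 10^53 mod 67 = 60.
m₂ = c^(d_q) mod q: c ≡ 19 (mod 43), and 19^17 mod 43 = 18.
h = q_inv·(m₁ − m₂) mod p = 53·(60 − 18) mod 67 = 15.
m = m₂ + h·q = 18 + 15·43 = 663.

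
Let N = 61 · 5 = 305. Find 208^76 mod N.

Mod 61: 208 ≡ 25; by Fermat, exponent reduces to 76 mod 60 = 16; 25^16 ≡ 25 (mod 61).
Mod 5: 208 ≡ 3; since 4 | 76, by Fermat 3^76 ≡ 1 (mod 5).
Combine by CRT: x ≡ 25 (mod 61), x ≡ 1 (mod 5) ⇒ x ≡ 86 (mod 305).

86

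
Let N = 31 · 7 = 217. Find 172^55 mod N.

Mod 31: 172 ≡ 17; by Fermat, exponent reduces to 55 mod 30 = 25; 17^25 ≡ 6 (mod 31).
Mod 7: 172 ≡ 4; by Fermat, exponent reduces to 55 mod 6 = 1; 4^1 ≡ 4 (mod 7).
Combine by CRT: x ≡ 6 (mod 31), x ≡ 4 (mod 7) ⇒ x ≡ 130 (mod 217).

130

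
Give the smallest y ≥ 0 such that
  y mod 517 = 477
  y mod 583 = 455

9783

gcd(517, 583) = 11 and 11 | (455 − 477), so the pair is consistent; merging gives y ≡ 9783 (mod 27401), where 27401 = lcm(517, 583).
The solution is unique modulo lcm(517, 583) = 27401.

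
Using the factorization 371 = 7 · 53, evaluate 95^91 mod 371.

Mod 7: 95 ≡ 4; by Fermat, exponent reduces to 91 mod 6 = 1; 4^1 ≡ 4 (mod 7).
Mod 53: 95 ≡ 42; by Fermat, exponent reduces to 91 mod 52 = 39; 42^39 ≡ 1 (mod 53).
Combine by CRT: x ≡ 4 (mod 7), x ≡ 1 (mod 53) ⇒ x ≡ 319 (mod 371).

319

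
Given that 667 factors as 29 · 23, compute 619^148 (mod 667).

170

Mod 29: 619 ≡ 10; by Fermat, exponent reduces to 148 mod 28 = 8; 10^8 ≡ 25 (mod 29).
Mod 23: 619 ≡ 21; by Fermat, exponent reduces to 148 mod 22 = 16; 21^16 ≡ 9 (mod 23).
Combine by CRT: x ≡ 25 (mod 29), x ≡ 9 (mod 23) ⇒ x ≡ 170 (mod 667).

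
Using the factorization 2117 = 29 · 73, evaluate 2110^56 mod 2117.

1451

Mod 29: 2110 ≡ 22; since 28 | 56, by Fermat 22^56 ≡ 1 (mod 29).
Mod 73: 2110 ≡ 66; 66^56 ≡ 64 (mod 73).
Combine by CRT: x ≡ 1 (mod 29), x ≡ 64 (mod 73) ⇒ x ≡ 1451 (mod 2117).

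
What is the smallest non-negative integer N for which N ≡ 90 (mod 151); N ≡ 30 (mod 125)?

From N ≡ 90 (mod 151) write N = 90 + 151t. Substituting into N ≡ 30 (mod 125) gives 151t ≡ 65 (mod 125), and since 26⁻¹ ≡ 101 (mod 125), t ≡ 65. Hence N ≡ 90 + 151·65 = 9905 (mod 18875).

9905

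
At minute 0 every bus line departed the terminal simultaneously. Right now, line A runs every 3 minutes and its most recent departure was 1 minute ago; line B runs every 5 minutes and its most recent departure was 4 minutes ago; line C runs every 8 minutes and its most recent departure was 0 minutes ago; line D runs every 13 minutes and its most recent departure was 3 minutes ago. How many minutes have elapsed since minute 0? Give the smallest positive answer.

From t ≡ 1 (mod 3) write t = 1 + 3s. Substituting into t ≡ 4 (mod 5) gives 3s ≡ 3 (mod 5), and since 3⁻¹ ≡ 2 (mod 5), s ≡ 1. Hence t ≡ 1 + 3·1 = 4 (mod 15).
From t ≡ 4 (mod 15) write t = 4 + 15s. Substituting into t ≡ 0 (mod 8) gives 15s ≡ 4 (mod 8), and since 7⁻¹ ≡ 7 (mod 8), s ≡ 4. Hence t ≡ 4 + 15·4 = 64 (mod 120).
From t ≡ 64 (mod 120) write t = 64 + 120s. Substituting into t ≡ 3 (mod 13) gives 120s ≡ 4 (mod 13), and since 3⁻¹ ≡ 9 (mod 13), s ≡ 10. Hence t ≡ 64 + 120·10 = 1264 (mod 1560).

1264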